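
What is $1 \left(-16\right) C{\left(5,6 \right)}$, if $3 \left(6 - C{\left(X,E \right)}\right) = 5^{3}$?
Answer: $\frac{1712}{3} \approx 570.67$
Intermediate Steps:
$C{\left(X,E \right)} = - \frac{107}{3}$ ($C{\left(X,E \right)} = 6 - \frac{5^{3}}{3} = 6 - \frac{125}{3} = - \frac{107}{3}$)
$1 \left(-16\right) C{\left(5,6 \right)} = 1 \left(-16\right) \left(- \frac{107}{3}\right) = \left(-16\right) \left(- \frac{107}{3}\right) = \frac{1712}{3}$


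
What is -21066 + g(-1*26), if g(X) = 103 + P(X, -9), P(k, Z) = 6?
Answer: -20957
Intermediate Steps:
g(X) = 109 (g(X) = 103 + 6 = 109)
-21066 + g(-1*26) = -21066 + 109 = -20957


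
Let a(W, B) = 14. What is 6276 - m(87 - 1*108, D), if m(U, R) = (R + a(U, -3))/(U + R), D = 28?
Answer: 6270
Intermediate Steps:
m(U, R) = (14 + R)/(R + U) (m(U, R) = (R + 14)/(U + R) = (14 + R)/(R + U))
6276 - m(87 - 1*108, D) = 6276 - (14 + 28)/(28 + (87 - 1*108)) = 6276 - 42/(28 + (87 - 108)) = 6276 - 42/(28 - 21) = 6276 - 42/7 = 6276 - 1*6 = 6276 - 6 = 6270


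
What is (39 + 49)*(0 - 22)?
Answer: -1936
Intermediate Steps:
(39 + 49)*(0 - 22) = 88*(-22) = -1936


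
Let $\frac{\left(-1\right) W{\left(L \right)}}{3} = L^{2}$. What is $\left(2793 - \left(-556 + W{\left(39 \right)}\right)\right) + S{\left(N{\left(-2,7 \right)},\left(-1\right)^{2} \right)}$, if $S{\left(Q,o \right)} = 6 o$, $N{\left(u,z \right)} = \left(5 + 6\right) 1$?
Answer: $7918$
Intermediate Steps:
$N{\left(u,z \right)} = 11$ ($N{\left(u,z \right)} = 11 \cdot 1 = 11$)
$W{\left(L \right)} = - 3 L^{2}$
$\left(2793 - \left(-556 + W{\left(39 \right)}\right)\right) + S{\left(N{\left(-2,7 \right)},\left(-1\right)^{2} \right)} = \left(2793 - \left(-556 - 3 \cdot 39^{2}\right)\right) + 6 \left(-1\right)^{2} = \left(2793 - \left(-556 - 4563\right)\right) + 6 \cdot 1 = \left(2793 + \left(556 - -4563\right)\right) + 6 = \left(2793 + \left(556 + 4563\right)\right) + 6 = \left(2793 + 5119\right) + 6 = 7912 + 6 = 7918$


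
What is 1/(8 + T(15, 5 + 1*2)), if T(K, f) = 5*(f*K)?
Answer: 1/533 ≈ 0.0018762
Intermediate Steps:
T(K, f) = 5*K*f (T(K, f) = 5*(K*f) = 5*K*f)
1/(8 + T(15, 5 + 1*2)) = 1/(8 + 5*15*(5 + 1*2)) = 1/(8 + 5*15*(5 + 2)) = 1/(8 + 5*15*7) = 1/(8 + 525) = 1/533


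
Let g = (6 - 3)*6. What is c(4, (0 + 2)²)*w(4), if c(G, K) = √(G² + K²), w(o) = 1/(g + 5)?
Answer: 4*√2/23 ≈ 0.24595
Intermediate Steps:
g = 18 (g = 3*6 = 18)
w(o) = 1/23 (w(o) = 1/(18 + 5) = 1/23)
c(4, (0 + 2)²)*w(4) = √(4² + ((0 + 2)²)²)*(1/23) = √(16 + (2²)²)*(1/23) = √(16 + 4²)*(1/23) = √(16 + 16)*(1/23) = √32*(1/23) = (4*√2)*(1/23) = 4*√2/23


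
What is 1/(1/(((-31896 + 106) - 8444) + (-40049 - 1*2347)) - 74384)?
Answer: -82630/6146349921 ≈ -1.3444e-5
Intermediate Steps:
1/(1/(((-31896 + 106) - 8444) + (-40049 - 1*2347)) - 74384) = 1/(1/((-31790 - 8444) + (-40049 - 2347)) - 74384) = 1/(1/(-40234 - 42396) - 74384) = 1/(1/(-82630) - 74384) = 1/(-1/82630 - 74384) = 1/(-6146349921/82630) = -82630/6146349921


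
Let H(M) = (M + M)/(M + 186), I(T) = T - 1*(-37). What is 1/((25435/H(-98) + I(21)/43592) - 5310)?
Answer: -1068004/17867487539 ≈ -5.9774e-5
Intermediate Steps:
I(T) = 37 + T (I(T) = T + 37 = 37 + T)
H(M) = 2*M/(186 + M) (H(M) = (2*M)/(186 + M) = 2*M/(186 + M))
1/((25435/H(-98) + I(21)/43592) - 5310) = 1/((25435/((2*(-98)/(186 - 98))) + (37 + 21)/43592) - 5310) = 1/((25435/((2*(-98)/88)) + 58*(1/43592)) - 5310) = 1/((25435/((2*(-98)*(1/88))) + 29/21796) - 5310) = 1/((25435/(-49/22) + 29/21796) - 5310) = 1/((25435*(-22/49) + 29/21796) - 5310) = 1/((-559570/49 + 29/21796) - 5310) = 1/(-12196386299/1068004 - 5310) = 1/(-17867487539/1068004) = -1068004/17867487539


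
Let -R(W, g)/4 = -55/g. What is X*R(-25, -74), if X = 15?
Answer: -1650/37 ≈ -44.595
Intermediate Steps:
R(W, g) = 220/g (R(W, g) = -(-220)/g = 220/g)
X*R(-25, -74) = 15*(220/(-74)) = 15*(220*(-1/74)) = 15*(-110/37) = -1650/37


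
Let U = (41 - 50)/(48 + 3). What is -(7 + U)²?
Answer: -13456/289 ≈ -46.561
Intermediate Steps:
U = -3/17 (U = -9/51 = -9*1/51 = -3/17 ≈ -0.17647)
-(7 + U)² = -(7 - 3/17)² = -(116/17)² = -1*13456/289 = -13456/289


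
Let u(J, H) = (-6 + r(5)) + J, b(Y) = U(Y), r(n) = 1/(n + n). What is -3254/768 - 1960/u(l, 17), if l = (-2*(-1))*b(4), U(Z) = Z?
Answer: -120009/128 ≈ -937.57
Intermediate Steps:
r(n) = 1/(2*n)
b(Y) = Y
l = 8 (l = -2*(-1)*4 = 2*4 = 8)
u(J, H) = -59/10 + J (u(J, H) = (-6 + (½)/5) + J = (-6 + (½)*(⅕)) + J = (-6 + ⅒) + J = -59/10 + J)
-3254/768 - 1960/u(l, 17) = -3254/768 - 1960/(-59/10 + 8) = -3254*1/768 - 1960/21/10 = -1627/384 - 1960*10/21 = -1627/384 - 2800/3 = -120009/128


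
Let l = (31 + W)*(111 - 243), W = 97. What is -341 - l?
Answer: 16555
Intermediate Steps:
l = -16896 (l = (31 + 97)*(111 - 243) = 128*(-132) = -16896)
-341 - l = -341 - 1*(-16896) = -341 + 16896 = 16555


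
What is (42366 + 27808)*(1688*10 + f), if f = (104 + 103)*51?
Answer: 1925364038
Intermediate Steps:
f = 10557 (f = 207*51 = 10557)
(42366 + 27808)*(1688*10 + f) = (42366 + 27808)*(1688*10 + 10557) = 70174*(16880 + 10557) = 70174*27437 = 1925364038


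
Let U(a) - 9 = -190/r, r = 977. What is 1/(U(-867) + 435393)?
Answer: 977/425387564 ≈ 2.2967e-6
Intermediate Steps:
U(a) = 8603/977 (U(a) = 9 - 190/977 = 8603/977)
1/(U(-867) + 435393) = 1/(8603/977 + 435393) = 1/(425387564/977) = 977/425387564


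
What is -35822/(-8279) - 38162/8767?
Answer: -1891724/72581993 ≈ -0.026063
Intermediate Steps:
-35822/(-8279) - 38162/8767 = -35822*(-1/8279) - 38162*1/8767 = 35822/8279 - 38162/8767 = -1891724/72581993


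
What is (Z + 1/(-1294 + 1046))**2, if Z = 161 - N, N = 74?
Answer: 465480625/61504 ≈ 7568.3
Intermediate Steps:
Z = 87 (Z = 161 - 1*74 = 161 - 74 = 87)
(Z + 1/(-1294 + 1046))**2 = (87 + 1/(-1294 + 1046))**2 = (87 + 1/(-248))**2 = (87 - 1/248)**2 = (21575/248)**2 = 465480625/61504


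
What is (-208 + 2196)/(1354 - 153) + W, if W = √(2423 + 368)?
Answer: 1988/1201 + √2791 ≈ 54.485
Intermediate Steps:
W = √2791 ≈ 52.830
(-208 + 2196)/(1354 - 153) + W = (-208 + 2196)/(1354 - 153) + √2791 = 1988/1201 + √2791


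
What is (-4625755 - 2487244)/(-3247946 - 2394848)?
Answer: 7112999/5642794 ≈ 1.2605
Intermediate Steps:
(-4625755 - 2487244)/(-3247946 - 2394848) = -7112999/(-5642794) = -7112999*(-1/5642794) = 7112999/5642794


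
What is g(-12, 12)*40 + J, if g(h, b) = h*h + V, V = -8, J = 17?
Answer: 5457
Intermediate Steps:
g(h, b) = -8 + h² (g(h, b) = h*h - 8 = h² - 8 = -8 + h²)
g(-12, 12)*40 + J = (-8 + (-12)²)*40 + 17 = (-8 + 144)*40 + 17 = 136*40 + 17 = 5440 + 17 = 5457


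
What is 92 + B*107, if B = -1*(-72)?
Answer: 7796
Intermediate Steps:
B = 72
92 + B*107 = 92 + 72*107 = 92 + 7704 = 7796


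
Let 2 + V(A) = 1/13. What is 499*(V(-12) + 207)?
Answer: 1330334/13 ≈ 1.0233e+5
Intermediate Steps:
V(A) = -25/13 (V(A) = -2 + 1/13 = -25/13)
499*(V(-12) + 207) = 499*(-25/13 + 207) = 499*(2666/13) = 1330334/13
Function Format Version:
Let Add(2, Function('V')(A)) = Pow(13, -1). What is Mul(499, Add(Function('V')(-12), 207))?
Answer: Rational(1330334, 13) ≈ 1.0233e+5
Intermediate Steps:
Function('V')(A) = Rational(-25, 13) (Function('V')(A) = Add(-2, Pow(13, -1)) = Add(-2, Rational(1, 13)) = Rational(-25, 13))
Mul(499, Add(Function('V')(-12), 207)) = Mul(499, Add(Rational(-25, 13), 207)) = Mul(499, Rational(2666, 13)) = Rational(1330334, 13)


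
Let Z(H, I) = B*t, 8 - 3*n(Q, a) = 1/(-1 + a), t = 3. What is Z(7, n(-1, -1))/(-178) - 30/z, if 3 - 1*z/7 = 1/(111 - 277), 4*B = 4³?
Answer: -527052/310877 ≈ -1.6954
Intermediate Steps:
B = 16 (B = (¼)*4³ = (¼)*64 = 16)
n(Q, a) = 8/3 - 1/(3*(-1 + a))
Z(H, I) = 48 (Z(H, I) = 16*3 = 48)
z = 3493/166 (z = 21 - 7/(111 - 277) = 21 - 7/(-166) = 21 - 7*(-1/166) = 21 + 7/166 = 3493/166 ≈ 21.042)
Z(7, n(-1, -1))/(-178) - 30/z = 48/(-178) - 30/3493/166 = 48*(-1/178) - 30*166/3493 = -24/89 - 4980/3493 = -527052/310877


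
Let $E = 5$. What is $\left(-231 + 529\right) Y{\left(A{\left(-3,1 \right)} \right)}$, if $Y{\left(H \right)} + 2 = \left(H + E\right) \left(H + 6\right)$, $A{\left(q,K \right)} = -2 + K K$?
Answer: $5364$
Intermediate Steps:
$A{\left(q,K \right)} = -2 + K^{2}$
$Y{\left(H \right)} = -2 + \left(5 + H\right) \left(6 + H\right)$ ($Y{\left(H \right)} = -2 + \left(H + 5\right) \left(H + 6\right) = -2 + \left(5 + H\right) \left(6 + H\right)$)
$\left(-231 + 529\right) Y{\left(A{\left(-3,1 \right)} \right)} = \left(-231 + 529\right) \left(28 + \left(-2 + 1^{2}\right)^{2} + 11 \left(-2 + 1^{2}\right)\right) = 298 \left(28 + \left(-2 + 1\right)^{2} + 11 \left(-2 + 1\right)\right) = 298 \left(28 + \left(-1\right)^{2} + 11 \left(-1\right)\right) = 298 \left(28 + 1 - 11\right) = 298 \cdot 18 = 5364$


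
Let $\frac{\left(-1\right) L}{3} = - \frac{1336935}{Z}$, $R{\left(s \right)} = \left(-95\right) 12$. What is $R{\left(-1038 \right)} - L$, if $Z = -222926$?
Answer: $- \frac{250124835}{222926} \approx -1122.0$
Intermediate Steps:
$R{\left(s \right)} = -1140$
$L = - \frac{4010805}{222926}$ ($L = - 3 \left(- \frac{1336935}{-222926}\right) = - 3 \left(\left(-1336935\right) \left(- \frac{1}{222926}\right)\right) = \left(-3\right) \frac{1336935}{222926} = - \frac{4010805}{222926} \approx -17.992$)
$R{\left(-1038 \right)} - L = -1140 - - \frac{4010805}{222926} = -1140 + \frac{4010805}{222926} = - \frac{250124835}{222926}$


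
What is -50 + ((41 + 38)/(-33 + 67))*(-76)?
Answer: -3852/17 ≈ -226.59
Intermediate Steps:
-50 + ((41 + 38)/(-33 + 67))*(-76) = -50 + (79/34)*(-76) = -50 - 3002/17 = -3852/17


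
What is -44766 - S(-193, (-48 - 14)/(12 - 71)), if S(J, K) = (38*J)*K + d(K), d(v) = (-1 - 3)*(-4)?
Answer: -2187430/59 ≈ -37075.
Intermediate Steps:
d(v) = 16 (d(v) = -4*(-4) = 16)
S(J, K) = 16 + 38*J*K (S(J, K) = (38*J)*K + 16 = 38*J*K + 16 = 16 + 38*J*K)
-44766 - S(-193, (-48 - 14)/(12 - 71)) = -44766 - (16 + 38*(-193)*((-48 - 14)/(12 - 71))) = -44766 - (16 + 38*(-193)*(-62/(-59))) = -44766 - (16 + 38*(-193)*(-62*(-1/59))) = -44766 - (16 + 38*(-193)*(62/59)) = -44766 - (16 - 454708/59) = -44766 - 1*(-453764/59) = -44766 + 453764/59 = -2187430/59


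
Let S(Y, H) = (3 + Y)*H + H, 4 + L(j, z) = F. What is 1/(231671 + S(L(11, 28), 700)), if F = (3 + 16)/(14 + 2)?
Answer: 4/930009 ≈ 4.3010e-6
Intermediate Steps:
F = 19/16 ≈ 1.1875
L(j, z) = -45/16 (L(j, z) = -4 + 19/16 = -45/16)
S(Y, H) = H + H*(3 + Y) (S(Y, H) = H*(3 + Y) + H = H + H*(3 + Y))
1/(231671 + S(L(11, 28), 700)) = 1/(231671 + 700*(4 - 45/16)) = 1/(231671 + 700*(19/16)) = 1/(231671 + 3325/4) = 1/(930009/4) = 4/930009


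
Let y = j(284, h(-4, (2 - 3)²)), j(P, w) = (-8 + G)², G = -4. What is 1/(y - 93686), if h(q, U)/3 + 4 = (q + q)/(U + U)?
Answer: -1/93542 ≈ -1.0690e-5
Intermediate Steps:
h(q, U) = -12 + 3*q/U (h(q, U) = -12 + 3*((q + q)/(U + U)) = -12 + 3*((2*q)/((2*U))) = -12 + 3*((2*q)*(1/(2*U))) = -12 + 3*(q/U) = -12 + 3*q/U)
j(P, w) = 144 (j(P, w) = (-8 - 4)² = (-12)² = 144)
y = 144
1/(y - 93686) = 1/(144 - 93686) = 1/(-93542) = -1/93542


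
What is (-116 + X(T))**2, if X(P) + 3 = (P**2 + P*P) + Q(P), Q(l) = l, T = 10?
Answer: 8281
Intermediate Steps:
X(P) = -3 + P + 2*P**2 (X(P) = -3 + ((P**2 + P*P) + P) = -3 + ((P**2 + P**2) + P) = -3 + (2*P**2 + P) = -3 + (P + 2*P**2) = -3 + P + 2*P**2)
(-116 + X(T))**2 = (-116 + (-3 + 10 + 2*10**2))**2 = (-116 + (-3 + 10 + 2*100))**2 = (-116 + (-3 + 10 + 200))**2 = (-116 + 207)**2 = 91**2 = 8281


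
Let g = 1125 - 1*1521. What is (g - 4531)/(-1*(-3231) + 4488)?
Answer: -4927/7719 ≈ -0.63830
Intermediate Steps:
g = -396 (g = 1125 - 1521 = -396)
(g - 4531)/(-1*(-3231) + 4488) = (-396 - 4531)/(-1*(-3231) + 4488) = -4927/(3231 + 4488) = -4927/7719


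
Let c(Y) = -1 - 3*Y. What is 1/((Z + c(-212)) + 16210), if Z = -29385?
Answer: -1/12540 ≈ -7.9745e-5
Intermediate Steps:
1/((Z + c(-212)) + 16210) = 1/((-29385 + (-1 - 3*(-212))) + 16210) = 1/((-29385 + (-1 + 636)) + 16210) = 1/((-29385 + 635) + 16210) = 1/(-28750 + 16210) = 1/(-12540) = -1/12540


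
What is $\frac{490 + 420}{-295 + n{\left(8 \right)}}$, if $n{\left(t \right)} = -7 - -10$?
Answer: $- \frac{455}{146} \approx -3.1164$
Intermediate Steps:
$n{\left(t \right)} = 3$ ($n{\left(t \right)} = -7 + 10 = 3$)
$\frac{490 + 420}{-295 + n{\left(8 \right)}} = \frac{490 + 420}{-295 + 3} = \frac{910}{-292} = 910 \left(- \frac{1}{292}\right) = - \frac{455}{146}$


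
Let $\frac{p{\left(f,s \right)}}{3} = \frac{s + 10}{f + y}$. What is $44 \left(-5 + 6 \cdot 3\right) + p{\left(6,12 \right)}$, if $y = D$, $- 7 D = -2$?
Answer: $\frac{1165}{2} \approx 582.5$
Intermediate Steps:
$D = \frac{2}{7}$ ($D = \left(- \frac{1}{7}\right) \left(-2\right) = \frac{2}{7} \approx 0.28571$)
$y = \frac{2}{7} \approx 0.28571$
$p{\left(f,s \right)} = \frac{3 \left(10 + s\right)}{\frac{2}{7} + f}$ ($p{\left(f,s \right)} = 3 \frac{s + 10}{f + \frac{2}{7}} = 3 \frac{10 + s}{\frac{2}{7} + f} = \frac{3 \left(10 + s\right)}{\frac{2}{7} + f}$)
$44 \left(-5 + 6 \cdot 3\right) + p{\left(6,12 \right)} = 44 \left(-5 + 6 \cdot 3\right) + \frac{21 \left(10 + 12\right)}{2 + 7 \cdot 6} = 44 \left(-5 + 18\right) + 21 \frac{1}{2 + 42} \cdot 22 = 44 \cdot 13 + 21 \cdot \frac{1}{44} \cdot 22 = 572 + 21 \cdot \frac{1}{44} \cdot 22 = 572 + \frac{21}{2} = \frac{1165}{2}$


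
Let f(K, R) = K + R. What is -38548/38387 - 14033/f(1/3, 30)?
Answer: -70415747/151879 ≈ -463.63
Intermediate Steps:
-38548/38387 - 14033/f(1/3, 30) = -38548/38387 - 14033/(1/3 + 30) = -38548*1/38387 - 14033/(1/3 + 30) = -1676/1669 - 14033/91/3 = -1676/1669 - 14033*3/91 = -1676/1669 - 42099/91 = -70415747/151879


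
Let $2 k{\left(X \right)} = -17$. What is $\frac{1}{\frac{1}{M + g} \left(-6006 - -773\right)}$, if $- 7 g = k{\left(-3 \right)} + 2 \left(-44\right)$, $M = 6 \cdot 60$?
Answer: $- \frac{1}{14} \approx -0.071429$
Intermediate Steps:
$M = 360$
$k{\left(X \right)} = - \frac{17}{2}$ ($k{\left(X \right)} = \frac{1}{2} \left(-17\right) = - \frac{17}{2}$)
$g = \frac{193}{14}$ ($g = - \frac{- \frac{17}{2} + 2 \left(-44\right)}{7} = - \frac{- \frac{17}{2} - 88}{7} = \left(- \frac{1}{7}\right) \left(- \frac{193}{2}\right) = \frac{193}{14} \approx 13.786$)
$\frac{1}{\frac{1}{M + g} \left(-6006 - -773\right)} = \frac{1}{\frac{1}{360 + \frac{193}{14}} \left(-6006 - -773\right)} = \frac{1}{\frac{1}{\frac{5233}{14}} \left(-6006 + 773\right)} = \frac{1}{\frac{14}{5233} \left(-5233\right)} = \frac{1}{-14} = - \frac{1}{14}$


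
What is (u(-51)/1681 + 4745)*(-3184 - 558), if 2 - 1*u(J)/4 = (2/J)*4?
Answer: -1522223278970/85731 ≈ -1.7756e+7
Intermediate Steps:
u(J) = 8 - 32/J (u(J) = 8 - 4*2/J*4 = 8 - 32/J)
(u(-51)/1681 + 4745)*(-3184 - 558) = ((8 - 32/(-51))/1681 + 4745)*(-3184 - 558) = ((8 - 32*(-1/51))*(1/1681) + 4745)*(-3742) = ((8 + 32/51)*(1/1681) + 4745)*(-3742) = ((440/51)*(1/1681) + 4745)*(-3742) = (440/85731 + 4745)*(-3742) = (406794035/85731)*(-3742) = -1522223278970/85731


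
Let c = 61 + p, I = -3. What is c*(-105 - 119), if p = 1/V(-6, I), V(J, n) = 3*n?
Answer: -122752/9 ≈ -13639.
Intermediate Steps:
p = -⅑ (p = 1/(3*(-3)) = 1/(-9) = -⅑ ≈ -0.11111)
c = 548/9 (c = 61 - ⅑ = 548/9 ≈ 60.889)
c*(-105 - 119) = 548*(-105 - 119)/9 = (548/9)*(-224) = -122752/9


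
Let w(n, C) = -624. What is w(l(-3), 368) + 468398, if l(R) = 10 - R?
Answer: 467774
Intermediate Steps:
w(l(-3), 368) + 468398 = -624 + 468398 = 467774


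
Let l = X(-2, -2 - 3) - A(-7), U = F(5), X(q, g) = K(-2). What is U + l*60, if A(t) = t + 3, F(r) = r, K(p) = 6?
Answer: 605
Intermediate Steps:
X(q, g) = 6
U = 5
A(t) = 3 + t
l = 10 (l = 6 - (3 - 7) = 6 - 1*(-4) = 6 + 4 = 10)
U + l*60 = 5 + 10*60 = 5 + 600 = 605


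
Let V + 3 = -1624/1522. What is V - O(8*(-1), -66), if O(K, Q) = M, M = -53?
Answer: 37238/761 ≈ 48.933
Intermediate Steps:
O(K, Q) = -53
V = -3095/761 (V = -3 - 1624/1522 = -3 - 1624*1/1522 = -3 - 812/761 = -3095/761 ≈ -4.0670)
V - O(8*(-1), -66) = -3095/761 - 1*(-53) = -3095/761 + 53 = 37238/761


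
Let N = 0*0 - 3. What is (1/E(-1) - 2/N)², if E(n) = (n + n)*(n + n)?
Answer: 121/144 ≈ 0.84028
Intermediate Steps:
E(n) = 4*n² (E(n) = (2*n)*(2*n) = 4*n²)
N = -3 (N = 0 - 3 = -3)
(1/E(-1) - 2/N)² = (1/(4*(-1)²) - 2/(-3))² = (1/(4*1) - 2*(-⅓))² = (1/4 + ⅔)² = (1*(¼) + ⅔)² = (¼ + ⅔)² = (11/12)² = 121/144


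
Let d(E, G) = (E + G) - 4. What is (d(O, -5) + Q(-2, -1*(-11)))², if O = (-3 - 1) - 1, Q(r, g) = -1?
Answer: 225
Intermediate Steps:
O = -5 (O = -4 - 1 = -5)
d(E, G) = -4 + E + G
(d(O, -5) + Q(-2, -1*(-11)))² = ((-4 - 5 - 5) - 1)² = (-14 - 1)² = (-15)² = 225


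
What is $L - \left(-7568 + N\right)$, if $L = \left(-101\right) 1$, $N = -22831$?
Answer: $30298$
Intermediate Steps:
$L = -101$
$L - \left(-7568 + N\right) = -101 - \left(-7568 - 22831\right) = -101 - -30399 = -101 + 30399 = 30298$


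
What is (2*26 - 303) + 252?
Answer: 1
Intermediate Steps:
(2*26 - 303) + 252 = (52 - 303) + 252 = -251 + 252 = 1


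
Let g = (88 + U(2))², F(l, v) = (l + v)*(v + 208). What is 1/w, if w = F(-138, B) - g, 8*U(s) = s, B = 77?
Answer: -16/402769 ≈ -3.9725e-5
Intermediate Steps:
U(s) = s/8
F(l, v) = (208 + v)*(l + v) (F(l, v) = (l + v)*(208 + v) = (208 + v)*(l + v))
g = 124609/16 (g = (88 + (⅛)*2)² = (88 + ¼)² = (353/4)² = 124609/16 ≈ 7788.1)
w = -402769/16 (w = (77² + 208*(-138) + 208*77 - 138*77) - 1*124609/16 = (5929 - 28704 + 16016 - 10626) - 124609/16 = -17385 - 124609/16 = -402769/16 ≈ -25173.)
1/w = 1/(-402769/16) = -16/402769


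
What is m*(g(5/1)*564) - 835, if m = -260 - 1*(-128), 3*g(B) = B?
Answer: -124915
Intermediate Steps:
g(B) = B/3
m = -132 (m = -260 + 128 = -132)
m*(g(5/1)*564) - 835 = -132*(5/1)/3*564 - 835 = -132*(5*1)/3*564 - 835 = -132*(1/3)*5*564 - 835 = -220*564 - 835 = -132*940 - 835 = -124080 - 835 = -124915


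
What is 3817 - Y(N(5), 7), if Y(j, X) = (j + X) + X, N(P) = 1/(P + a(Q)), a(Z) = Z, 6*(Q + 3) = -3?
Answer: 11407/3 ≈ 3802.3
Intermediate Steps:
Q = -7/2 (Q = -3 + (1/6)*(-3) = -3 - 1/2 = -7/2 ≈ -3.5000)
N(P) = 1/(-7/2 + P) (N(P) = 1/(P - 7/2) = 1/(-7/2 + P))
Y(j, X) = j + 2*X (Y(j, X) = (X + j) + X = j + 2*X)
3817 - Y(N(5), 7) = 3817 - (2/(-7 + 2*5) + 2*7) = 3817 - (2/(-7 + 10) + 14) = 3817 - (2/3 + 14) = 3817 - 1*44/3 = 3817 - 44/3 = 11407/3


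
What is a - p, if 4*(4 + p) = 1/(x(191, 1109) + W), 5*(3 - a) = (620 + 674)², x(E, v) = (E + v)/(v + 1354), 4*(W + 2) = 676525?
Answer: -2789998412761286/8331332855 ≈ -3.3488e+5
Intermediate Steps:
W = 676517/4 (W = -2 + (¼)*676525 = -2 + 676525/4 = 676517/4 ≈ 1.6913e+5)
x(E, v) = (E + v)/(1354 + v)
a = -1674421/5 (a = 3 - (620 + 674)²/5 = 3 - ⅕*1294² = 3 - ⅕*1674436 = 3 - 1674436/5 = -1674421/5 ≈ -3.3488e+5)
p = -6665063821/1666266571 (p = -4 + 1/(4*((191 + 1109)/(1354 + 1109) + 676517/4)) = -4 + 1/(4*(1300/2463 + 676517/4)) = -4 + 1/(4*(1666266571/9852)) = -4 + (¼)*(9852/1666266571) = -4 + 2463/1666266571 = -6665063821/1666266571 ≈ -4.0000)
a - p = -1674421/5 - 1*(-6665063821/1666266571) = -1674421/5 + 6665063821/1666266571 = -2789998412761286/8331332855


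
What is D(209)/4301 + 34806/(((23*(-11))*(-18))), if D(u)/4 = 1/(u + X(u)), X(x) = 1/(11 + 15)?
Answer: 535983707/70127805 ≈ 7.6430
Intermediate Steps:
X(x) = 1/26
D(u) = 4/(1/26 + u) (D(u) = 4/(u + 1/26) = 4/(1/26 + u))
D(209)/4301 + 34806/(((23*(-11))*(-18))) = (104/(1 + 26*209))/4301 + 34806/(((23*(-11))*(-18))) = (104/(1 + 5434))*(1/4301) + 34806/((-253*(-18))) = (104/5435)*(1/4301) + 34806/4554 = (104*(1/5435))*(1/4301) + 34806*(1/4554) = (104/5435)*(1/4301) + 5801/759 = 104/23375935 + 5801/759 = 535983707/70127805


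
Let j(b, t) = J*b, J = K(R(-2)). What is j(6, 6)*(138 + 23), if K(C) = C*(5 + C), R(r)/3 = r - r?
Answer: 0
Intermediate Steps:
R(r) = 0 (R(r) = 3*(r - r) = 3*0 = 0)
J = 0 (J = 0*(5 + 0) = 0*5 = 0)
j(b, t) = 0 (j(b, t) = 0*b = 0)
j(6, 6)*(138 + 23) = 0*(138 + 23) = 0*161 = 0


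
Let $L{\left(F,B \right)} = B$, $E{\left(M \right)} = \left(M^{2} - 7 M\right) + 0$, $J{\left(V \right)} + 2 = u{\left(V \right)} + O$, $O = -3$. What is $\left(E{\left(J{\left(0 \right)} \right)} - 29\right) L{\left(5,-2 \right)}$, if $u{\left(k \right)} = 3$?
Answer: $22$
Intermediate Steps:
$J{\left(V \right)} = -2$ ($J{\left(V \right)} = -2 + \left(3 - 3\right) = -2 + 0 = -2$)
$E{\left(M \right)} = M^{2} - 7 M$
$\left(E{\left(J{\left(0 \right)} \right)} - 29\right) L{\left(5,-2 \right)} = \left(- 2 \left(-7 - 2\right) - 29\right) \left(-2\right) = \left(\left(-2\right) \left(-9\right) - 29\right) \left(-2\right) = \left(18 - 29\right) \left(-2\right) = \left(-11\right) \left(-2\right) = 22$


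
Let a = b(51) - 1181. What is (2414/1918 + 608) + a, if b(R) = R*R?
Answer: 1946059/959 ≈ 2029.3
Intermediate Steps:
b(R) = R²
a = 1420 (a = 51² - 1181 = 2601 - 1181 = 1420)
(2414/1918 + 608) + a = (2414/1918 + 608) + 1420 = (2414*(1/1918) + 608) + 1420 = (1207/959 + 608) + 1420 = 584279/959 + 1420 = 1946059/959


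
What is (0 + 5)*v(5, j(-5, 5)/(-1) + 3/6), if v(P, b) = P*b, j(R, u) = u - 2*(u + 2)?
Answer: 475/2 ≈ 237.50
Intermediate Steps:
j(R, u) = -4 - u (j(R, u) = u - 2*(2 + u) = u + (-4 - 2*u) = -4 - u)
(0 + 5)*v(5, j(-5, 5)/(-1) + 3/6) = (0 + 5)*(5*((-4 - 1*5)/(-1) + 3/6)) = 5*(5*((-4 - 5)*(-1) + 3*(1/6))) = 5*(5*(-9*(-1) + 1/2)) = 5*(5*(9 + 1/2)) = 5*(5*(19/2)) = 5*(95/2) = 475/2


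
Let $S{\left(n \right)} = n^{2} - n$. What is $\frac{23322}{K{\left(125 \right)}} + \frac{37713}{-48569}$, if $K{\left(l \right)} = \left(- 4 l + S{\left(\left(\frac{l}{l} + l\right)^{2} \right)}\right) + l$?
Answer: $- \frac{137735030303}{177404343625} \approx -0.77639$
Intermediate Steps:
$K{\left(l \right)} = - 3 l + \left(1 + l\right)^{2} \left(-1 + \left(1 + l\right)^{2}\right)$ ($K{\left(l \right)} = \left(- 4 l + \left(\frac{l}{l} + l\right)^{2} \left(-1 + \left(\frac{l}{l} + l\right)^{2}\right)\right) + l = \left(- 4 l + \left(1 + l\right)^{2} \left(-1 + \left(1 + l\right)^{2}\right)\right) + l = - 3 l + \left(1 + l\right)^{2} \left(-1 + \left(1 + l\right)^{2}\right)$)
$\frac{23322}{K{\left(125 \right)}} + \frac{37713}{-48569} = \frac{23322}{\left(1 + 125\right)^{4} - \left(1 + 125\right)^{2} - 375} + \frac{37713}{-48569} = \frac{23322}{126^{4} - 126^{2} - 375} + 37713 \left(- \frac{1}{48569}\right) = \frac{23322}{252047376 - 15876 - 375} - \frac{37713}{48569} = \frac{23322}{252031125} - \frac{37713}{48569} = 23322 \cdot \frac{1}{252031125} - \frac{37713}{48569} = \frac{338}{3652625} - \frac{37713}{48569} = - \frac{137735030303}{177404343625}$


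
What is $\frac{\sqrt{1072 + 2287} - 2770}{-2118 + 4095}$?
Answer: $- \frac{2770}{1977} + \frac{\sqrt{3359}}{1977} \approx -1.3718$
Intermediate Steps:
$\frac{\sqrt{1072 + 2287} - 2770}{-2118 + 4095} = \frac{\sqrt{3359} - 2770}{1977} = \left(-2770 + \sqrt{3359}\right) \frac{1}{1977} = - \frac{2770}{1977} + \frac{\sqrt{3359}}{1977}$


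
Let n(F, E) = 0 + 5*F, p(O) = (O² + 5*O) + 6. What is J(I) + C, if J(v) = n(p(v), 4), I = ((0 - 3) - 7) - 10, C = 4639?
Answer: 6169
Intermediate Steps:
p(O) = 6 + O² + 5*O
n(F, E) = 5*F
I = -20 (I = (-3 - 7) - 10 = -10 - 10 = -20)
J(v) = 30 + 5*v² + 25*v (J(v) = 5*(6 + v² + 5*v) = 30 + 5*v² + 25*v)
J(I) + C = (30 + 5*(-20)² + 25*(-20)) + 4639 = (30 + 5*400 - 500) + 4639 = (30 + 2000 - 500) + 4639 = 1530 + 4639 = 6169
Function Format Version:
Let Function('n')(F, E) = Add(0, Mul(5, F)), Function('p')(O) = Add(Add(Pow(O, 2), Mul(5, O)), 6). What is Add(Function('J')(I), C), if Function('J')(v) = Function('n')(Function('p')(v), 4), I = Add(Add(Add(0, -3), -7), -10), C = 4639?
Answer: 6169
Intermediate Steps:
Function('p')(O) = Add(6, Pow(O, 2), Mul(5, O))
Function('n')(F, E) = Mul(5, F)
I = -20 (I = Add(Add(-3, -7), -10) = Add(-10, -10) = -20)
Function('J')(v) = Add(30, Mul(5, Pow(v, 2)), Mul(25, v)) (Function('J')(v) = Mul(5, Add(6, Pow(v, 2), Mul(5, v))) = Add(30, Mul(5, Pow(v, 2)), Mul(25, v)))
Add(Function('J')(I), C) = Add(Add(30, Mul(5, Pow(-20, 2)), Mul(25, -20)), 4639) = Add(Add(30, Mul(5, 400), -500), 4639) = Add(Add(30, 2000, -500), 4639) = Add(1530, 4639) = 6169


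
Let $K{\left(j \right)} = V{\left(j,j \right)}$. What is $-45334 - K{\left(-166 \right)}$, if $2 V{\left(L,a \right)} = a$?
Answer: $-45251$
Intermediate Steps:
$V{\left(L,a \right)} = \frac{a}{2}$
$K{\left(j \right)} = \frac{j}{2}$
$-45334 - K{\left(-166 \right)} = -45334 - \frac{1}{2} \left(-166\right) = -45334 - -83 = -45334 + 83 = -45251$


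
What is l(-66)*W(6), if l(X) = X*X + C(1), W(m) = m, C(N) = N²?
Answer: 26142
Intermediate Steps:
l(X) = 1 + X² (l(X) = X*X + 1² = X² + 1 = 1 + X²)
l(-66)*W(6) = (1 + (-66)²)*6 = (1 + 4356)*6 = 4357*6 = 26142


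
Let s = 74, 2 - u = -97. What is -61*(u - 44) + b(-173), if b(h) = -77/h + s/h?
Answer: -580412/173 ≈ -3355.0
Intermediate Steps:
u = 99 (u = 2 - 1*(-97) = 2 + 97 = 99)
b(h) = -3/h (b(h) = -77/h + 74/h = -3/h)
-61*(u - 44) + b(-173) = -61*(99 - 44) - 3/(-173) = -61*55 - 3*(-1/173) = -3355 + 3/173 = -580412/173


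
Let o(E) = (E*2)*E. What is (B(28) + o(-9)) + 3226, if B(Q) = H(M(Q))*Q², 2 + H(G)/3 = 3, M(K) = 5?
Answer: 5740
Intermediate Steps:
H(G) = 3 (H(G) = -6 + 3*3 = -6 + 9 = 3)
B(Q) = 3*Q²
o(E) = 2*E² (o(E) = (2*E)*E = 2*E²)
(B(28) + o(-9)) + 3226 = (3*28² + 2*(-9)²) + 3226 = (3*784 + 2*81) + 3226 = (2352 + 162) + 3226 = 2514 + 3226 = 5740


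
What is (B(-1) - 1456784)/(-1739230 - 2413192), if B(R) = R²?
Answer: 1456783/4152422 ≈ 0.35083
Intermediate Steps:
(B(-1) - 1456784)/(-1739230 - 2413192) = ((-1)² - 1456784)/(-1739230 - 2413192) = (1 - 1456784)/(-4152422) = -1456783*(-1/4152422) = 1456783/4152422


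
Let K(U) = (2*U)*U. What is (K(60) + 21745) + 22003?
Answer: 50948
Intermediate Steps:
K(U) = 2*U²
(K(60) + 21745) + 22003 = (2*60² + 21745) + 22003 = (2*3600 + 21745) + 22003 = (7200 + 21745) + 22003 = 28945 + 22003 = 50948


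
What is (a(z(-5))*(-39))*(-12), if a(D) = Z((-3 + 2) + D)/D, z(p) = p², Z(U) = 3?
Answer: 1404/25 ≈ 56.160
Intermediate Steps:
a(D) = 3/D
(a(z(-5))*(-39))*(-12) = ((3/((-5)²))*(-39))*(-12) = ((3/25)*(-39))*(-12) = -117/25*(-12) = 1404/25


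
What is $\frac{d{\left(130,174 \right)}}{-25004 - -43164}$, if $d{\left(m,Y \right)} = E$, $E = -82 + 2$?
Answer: $- \frac{1}{227} \approx -0.0044053$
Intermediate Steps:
$E = -80$
$d{\left(m,Y \right)} = -80$
$\frac{d{\left(130,174 \right)}}{-25004 - -43164} = - \frac{80}{-25004 - -43164} = - \frac{80}{-25004 + 43164} = - \frac{80}{18160} = \left(-80\right) \frac{1}{18160} = - \frac{1}{227}$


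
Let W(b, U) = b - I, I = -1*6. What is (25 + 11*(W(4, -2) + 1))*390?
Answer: 56940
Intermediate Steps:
I = -6
W(b, U) = 6 + b (W(b, U) = b - 1*(-6) = b + 6 = 6 + b)
(25 + 11*(W(4, -2) + 1))*390 = (25 + 11*((6 + 4) + 1))*390 = (25 + 11*(10 + 1))*390 = (25 + 11*11)*390 = (25 + 121)*390 = 146*390 = 56940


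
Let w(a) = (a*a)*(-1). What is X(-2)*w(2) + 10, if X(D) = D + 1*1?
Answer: 14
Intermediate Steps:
w(a) = -a**2 (w(a) = a**2*(-1) = -a**2)
X(D) = 1 + D (X(D) = D + 1 = 1 + D)
X(-2)*w(2) + 10 = (1 - 2)*(-1*2**2) + 10 = -(-1)*4 + 10 = -1*(-4) + 10 = 4 + 10 = 14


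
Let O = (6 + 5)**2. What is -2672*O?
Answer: -323312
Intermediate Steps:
O = 121 (O = 11**2 = 121)
-2672*O = -2672*121 = -323312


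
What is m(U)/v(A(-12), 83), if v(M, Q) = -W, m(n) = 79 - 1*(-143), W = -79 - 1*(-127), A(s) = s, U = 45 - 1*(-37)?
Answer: -37/8 ≈ -4.6250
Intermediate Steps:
U = 82 (U = 45 + 37 = 82)
W = 48 (W = -79 + 127 = 48)
m(n) = 222 (m(n) = 79 + 143 = 222)
v(M, Q) = -48 (v(M, Q) = -1*48 = -48)
m(U)/v(A(-12), 83) = 222/(-48) = 222*(-1/48) = -37/8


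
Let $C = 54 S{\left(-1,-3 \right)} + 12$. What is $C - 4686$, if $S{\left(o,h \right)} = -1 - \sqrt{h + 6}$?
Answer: $-4728 - 54 \sqrt{3} \approx -4821.5$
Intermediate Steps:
$S{\left(o,h \right)} = -1 - \sqrt{6 + h}$
$C = -42 - 54 \sqrt{3}$ ($C = 54 \left(-1 - \sqrt{6 - 3}\right) + 12 = 54 \left(-1 - \sqrt{3}\right) + 12 = \left(-54 - 54 \sqrt{3}\right) + 12 = -42 - 54 \sqrt{3} \approx -135.53$)
$C - 4686 = \left(-42 - 54 \sqrt{3}\right) - 4686 = -4728 - 54 \sqrt{3}$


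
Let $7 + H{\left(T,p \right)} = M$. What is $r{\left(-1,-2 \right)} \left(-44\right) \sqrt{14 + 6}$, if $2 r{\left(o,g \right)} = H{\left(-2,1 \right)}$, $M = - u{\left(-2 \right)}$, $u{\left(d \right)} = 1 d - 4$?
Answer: $44 \sqrt{5} \approx 98.387$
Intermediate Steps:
$u{\left(d \right)} = -4 + d$ ($u{\left(d \right)} = d - 4 = -4 + d$)
$M = 6$ ($M = - (-4 - 2) = \left(-1\right) \left(-6\right) = 6$)
$H{\left(T,p \right)} = -1$ ($H{\left(T,p \right)} = -7 + 6 = -1$)
$r{\left(o,g \right)} = - \frac{1}{2}$ ($r{\left(o,g \right)} = \frac{1}{2} \left(-1\right) = - \frac{1}{2}$)
$r{\left(-1,-2 \right)} \left(-44\right) \sqrt{14 + 6} = \left(- \frac{1}{2}\right) \left(-44\right) \sqrt{14 + 6} = 22 \sqrt{20} = 22 \cdot 2 \sqrt{5} = 44 \sqrt{5}$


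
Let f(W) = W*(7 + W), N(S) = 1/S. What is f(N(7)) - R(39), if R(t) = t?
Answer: -1861/49 ≈ -37.980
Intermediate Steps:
f(N(7)) - R(39) = (7 + 1/7)/7 - 1*39 = (7 + ⅐)/7 - 39 = (⅐)*(50/7) - 39 = 50/49 - 39 = -1861/49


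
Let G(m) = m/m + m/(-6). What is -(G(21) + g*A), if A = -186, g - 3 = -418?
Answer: -154375/2 ≈ -77188.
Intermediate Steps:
g = -415 (g = 3 - 418 = -415)
G(m) = 1 - m/6 (G(m) = 1 + m*(-⅙) = 1 - m/6)
-(G(21) + g*A) = -((1 - ⅙*21) - 415*(-186)) = -((1 - 7/2) + 77190) = -(-5/2 + 77190) = -1*154375/2 = -154375/2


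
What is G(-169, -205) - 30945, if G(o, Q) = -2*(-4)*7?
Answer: -30889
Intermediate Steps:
G(o, Q) = 56 (G(o, Q) = 8*7 = 56)
G(-169, -205) - 30945 = 56 - 30945 = -30889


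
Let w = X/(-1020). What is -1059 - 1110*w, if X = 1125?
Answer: 5619/34 ≈ 165.26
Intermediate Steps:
w = -75/68 (w = 1125/(-1020) = 1125*(-1/1020) = -75/68 ≈ -1.1029)
-1059 - 1110*w = -1059 - 1110*(-75/68) = -1059 + 41625/34 = 5619/34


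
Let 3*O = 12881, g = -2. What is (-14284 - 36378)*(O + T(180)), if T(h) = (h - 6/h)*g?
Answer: -2989361972/15 ≈ -1.9929e+8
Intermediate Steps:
O = 12881/3 (O = (⅓)*12881 = 12881/3 ≈ 4293.7)
T(h) = -2*h + 12/h (T(h) = (h - 6/h)*(-2) = -2*h + 12/h)
(-14284 - 36378)*(O + T(180)) = (-14284 - 36378)*(12881/3 + (-2*180 + 12/180)) = -50662*(12881/3 + (-360 + 12*(1/180))) = -50662*(12881/3 + (-360 + 1/15)) = -50662*(12881/3 - 5399/15) = -50662*59006/15 = -2989361972/15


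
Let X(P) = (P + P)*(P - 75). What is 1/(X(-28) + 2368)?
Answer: 1/8136 ≈ 0.00012291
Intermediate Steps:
X(P) = 2*P*(-75 + P) (X(P) = (2*P)*(-75 + P) = 2*P*(-75 + P))
1/(X(-28) + 2368) = 1/(2*(-28)*(-75 - 28) + 2368) = 1/(2*(-28)*(-103) + 2368) = 1/(5768 + 2368) = 1/8136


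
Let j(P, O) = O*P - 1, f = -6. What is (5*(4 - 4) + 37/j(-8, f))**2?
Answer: 1369/2209 ≈ 0.61974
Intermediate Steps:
j(P, O) = -1 + O*P
(5*(4 - 4) + 37/j(-8, f))**2 = (5*(4 - 4) + 37/(-1 - 6*(-8)))**2 = (5*0 + 37/(-1 + 48))**2 = (0 + 37/47)**2 = (37/47)**2 = 1369/2209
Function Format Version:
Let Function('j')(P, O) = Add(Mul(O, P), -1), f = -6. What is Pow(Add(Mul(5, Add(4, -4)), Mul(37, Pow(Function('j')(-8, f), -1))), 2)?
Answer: Rational(1369, 2209) ≈ 0.61974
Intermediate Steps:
Function('j')(P, O) = Add(-1, Mul(O, P))
Pow(Add(Mul(5, Add(4, -4)), Mul(37, Pow(Function('j')(-8, f), -1))), 2) = Pow(Add(Mul(5, Add(4, -4)), Mul(37, Pow(Add(-1, Mul(-6, -8)), -1))), 2) = Pow(Add(Mul(5, 0), Mul(37, Pow(Add(-1, 48), -1))), 2) = Pow(Add(0, Mul(37, Pow(47, -1))), 2) = Pow(Add(0, Mul(37, Rational(1, 47))), 2) = Pow(Add(0, Rational(37, 47)), 2) = Pow(Rational(37, 47), 2) = Rational(1369, 2209)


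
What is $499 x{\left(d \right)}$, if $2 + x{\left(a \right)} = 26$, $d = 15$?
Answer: $11976$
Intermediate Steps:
$x{\left(a \right)} = 24$ ($x{\left(a \right)} = -2 + 26 = 24$)
$499 x{\left(d \right)} = 499 \cdot 24 = 11976$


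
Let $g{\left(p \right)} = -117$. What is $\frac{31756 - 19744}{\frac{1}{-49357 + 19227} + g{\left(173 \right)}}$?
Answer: $- \frac{361921560}{3525211} \approx -102.67$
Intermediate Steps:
$\frac{31756 - 19744}{\frac{1}{-49357 + 19227} + g{\left(173 \right)}} = \frac{31756 - 19744}{\frac{1}{-49357 + 19227} - 117} = \frac{12012}{\frac{1}{-30130} - 117} = \frac{12012}{- \frac{1}{30130} - 117} = \frac{12012}{- \frac{3525211}{30130}} = 12012 \left(- \frac{30130}{3525211}\right) = - \frac{361921560}{3525211}$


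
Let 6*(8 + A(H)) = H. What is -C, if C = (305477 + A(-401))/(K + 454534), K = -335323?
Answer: -1832413/715266 ≈ -2.5619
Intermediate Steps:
A(H) = -8 + H/6
C = 1832413/715266 (C = (305477 + (-8 + (1/6)*(-401)))/(-335323 + 454534) = (305477 + (-8 - 401/6))/119211 = (305477 - 449/6)*(1/119211) = (1832413/6)*(1/119211) = 1832413/715266 ≈ 2.5619)
-C = -1*1832413/715266 = -1832413/715266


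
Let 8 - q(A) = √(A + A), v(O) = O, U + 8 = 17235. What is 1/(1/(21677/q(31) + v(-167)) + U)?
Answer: 7097992110083/122277113062083457 + 21677*√62/122277113062083457 ≈ 5.8048e-5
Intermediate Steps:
U = 17227 (U = -8 + 17235 = 17227)
q(A) = 8 - √2*√A (q(A) = 8 - √(A + A) = 8 - √(2*A) = 8 - √2*√A)
1/(1/(21677/q(31) + v(-167)) + U) = 1/(1/(21677/(8 - √2*√31) - 167) + 17227) = 1/(1/(21677/(8 - √62) - 167) + 17227) = 1/(1/(-167 + 21677/(8 - √62)) + 17227) = 1/(17227 + 1/(-167 + 21677/(8 - √62)))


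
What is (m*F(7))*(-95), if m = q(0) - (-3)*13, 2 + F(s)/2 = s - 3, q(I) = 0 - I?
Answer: -14820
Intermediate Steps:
q(I) = -I
F(s) = -10 + 2*s (F(s) = -4 + 2*(s - 3) = -4 + 2*(-3 + s) = -4 + (-6 + 2*s) = -10 + 2*s)
m = 39 (m = -1*0 - (-3)*13 = 0 - 1*(-39) = 0 + 39 = 39)
(m*F(7))*(-95) = (39*(-10 + 2*7))*(-95) = (39*(-10 + 14))*(-95) = (39*4)*(-95) = 156*(-95) = -14820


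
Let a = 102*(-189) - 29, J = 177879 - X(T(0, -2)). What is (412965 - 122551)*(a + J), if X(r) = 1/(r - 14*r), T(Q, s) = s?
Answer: 598669729297/13 ≈ 4.6051e+10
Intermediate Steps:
X(r) = -1/(13*r) (X(r) = 1/(-13*r) = -1/(13*r))
J = 4624853/26 (J = 177879 - (-1)/(13*(-2)) = 177879 - (-1)*(-1)/(13*2) = 177879 - 1*1/26 = 177879 - 1/26 = 4624853/26 ≈ 1.7788e+5)
a = -19307 (a = -19278 - 29 = -19307)
(412965 - 122551)*(a + J) = (412965 - 122551)*(-19307 + 4624853/26) = 290414*(4122871/26) = 598669729297/13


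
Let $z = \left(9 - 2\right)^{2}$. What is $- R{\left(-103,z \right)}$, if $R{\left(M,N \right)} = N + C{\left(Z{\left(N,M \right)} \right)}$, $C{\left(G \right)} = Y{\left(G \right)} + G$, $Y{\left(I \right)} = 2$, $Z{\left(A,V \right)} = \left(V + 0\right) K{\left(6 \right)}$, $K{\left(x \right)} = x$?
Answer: $567$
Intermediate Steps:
$Z{\left(A,V \right)} = 6 V$ ($Z{\left(A,V \right)} = \left(V + 0\right) 6 = V 6 = 6 V$)
$z = 49$ ($z = 7^{2} = 49$)
$C{\left(G \right)} = 2 + G$
$R{\left(M,N \right)} = 2 + N + 6 M$ ($R{\left(M,N \right)} = N + \left(2 + 6 M\right) = 2 + N + 6 M$)
$- R{\left(-103,z \right)} = - (2 + 49 + 6 \left(-103\right)) = - (2 + 49 - 618) = \left(-1\right) \left(-567\right) = 567$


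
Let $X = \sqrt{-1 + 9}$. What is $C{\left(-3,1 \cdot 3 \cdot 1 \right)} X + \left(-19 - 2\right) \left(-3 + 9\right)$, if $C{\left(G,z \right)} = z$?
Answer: $-126 + 6 \sqrt{2} \approx -117.51$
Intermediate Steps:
$X = 2 \sqrt{2}$ ($X = \sqrt{8} = 2 \sqrt{2} \approx 2.8284$)
$C{\left(-3,1 \cdot 3 \cdot 1 \right)} X + \left(-19 - 2\right) \left(-3 + 9\right) = 1 \cdot 3 \cdot 1 \cdot 2 \sqrt{2} + \left(-19 - 2\right) \left(-3 + 9\right) = 3 \cdot 1 \cdot 2 \sqrt{2} - 126 = 3 \cdot 2 \sqrt{2} - 126 = 6 \sqrt{2} - 126 = -126 + 6 \sqrt{2}$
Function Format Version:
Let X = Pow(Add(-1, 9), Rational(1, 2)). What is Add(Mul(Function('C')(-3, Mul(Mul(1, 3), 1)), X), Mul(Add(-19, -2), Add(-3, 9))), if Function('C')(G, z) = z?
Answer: Add(-126, Mul(6, Pow(2, Rational(1, 2)))) ≈ -117.51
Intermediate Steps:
X = Mul(2, Pow(2, Rational(1, 2))) (X = Pow(8, Rational(1, 2)) = Mul(2, Pow(2, Rational(1, 2))) ≈ 2.8284)
Add(Mul(Function('C')(-3, Mul(Mul(1, 3), 1)), X), Mul(Add(-19, -2), Add(-3, 9))) = Add(Mul(Mul(Mul(1, 3), 1), Mul(2, Pow(2, Rational(1, 2)))), Mul(Add(-19, -2), Add(-3, 9))) = Add(Mul(Mul(3, 1), Mul(2, Pow(2, Rational(1, 2)))), Mul(-21, 6)) = Add(Mul(3, Mul(2, Pow(2, Rational(1, 2)))), -126) = Add(Mul(6, Pow(2, Rational(1, 2))), -126) = Add(-126, Mul(6, Pow(2, Rational(1, 2))))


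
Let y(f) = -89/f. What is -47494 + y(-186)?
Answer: -8833795/186 ≈ -47494.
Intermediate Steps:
-47494 + y(-186) = -47494 - 89/(-186) = -47494 - 89*(-1/186) = -47494 + 89/186 = -8833795/186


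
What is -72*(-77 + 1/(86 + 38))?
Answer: 171846/31 ≈ 5543.4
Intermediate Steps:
-72*(-77 + 1/(86 + 38)) = -72*(-77 + 1/124) = -72*(-9547/124) = 171846/31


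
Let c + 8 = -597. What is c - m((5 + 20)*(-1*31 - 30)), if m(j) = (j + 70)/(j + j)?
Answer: -369341/610 ≈ -605.48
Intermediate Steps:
m(j) = (70 + j)/(2*j) (m(j) = (70 + j)/((2*j)) = (70 + j)*(1/(2*j)) = (70 + j)/(2*j))
c = -605 (c = -8 - 597 = -605)
c - m((5 + 20)*(-1*31 - 30)) = -605 - (70 + (5 + 20)*(-1*31 - 30))/(2*((5 + 20)*(-1*31 - 30))) = -605 - (70 + 25*(-31 - 30))/(2*(25*(-31 - 30))) = -605 - (70 + 25*(-61))/(2*(25*(-61))) = -605 - (70 - 1525)/(2*(-1525)) = -605 - (-1)*(-1455)/(2*1525) = -605 - 1*291/610 = -605 - 291/610 = -369341/610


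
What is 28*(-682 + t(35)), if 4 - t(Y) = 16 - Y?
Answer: -18452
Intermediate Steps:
t(Y) = -12 + Y (t(Y) = 4 - (16 - Y) = 4 + (-16 + Y) = -12 + Y)
28*(-682 + t(35)) = 28*(-682 + (-12 + 35)) = 28*(-682 + 23) = 28*(-659) = -18452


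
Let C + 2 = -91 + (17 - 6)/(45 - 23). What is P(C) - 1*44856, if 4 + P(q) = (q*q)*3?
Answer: -76765/4 ≈ -19191.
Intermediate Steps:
C = -185/2 (C = -2 + (-91 + (17 - 6)/(45 - 23)) = -2 + (-91 + 11/22) = -2 + (-91 + 11*(1/22)) = -2 + (-91 + 1/2) = -2 - 181/2 = -185/2 ≈ -92.500)
P(q) = -4 + 3*q**2 (P(q) = -4 + (q*q)*3 = -4 + q**2*3 = -4 + 3*q**2)
P(C) - 1*44856 = (-4 + 3*(-185/2)**2) - 1*44856 = (-4 + 3*(34225/4)) - 44856 = (-4 + 102675/4) - 44856 = 102659/4 - 44856 = -76765/4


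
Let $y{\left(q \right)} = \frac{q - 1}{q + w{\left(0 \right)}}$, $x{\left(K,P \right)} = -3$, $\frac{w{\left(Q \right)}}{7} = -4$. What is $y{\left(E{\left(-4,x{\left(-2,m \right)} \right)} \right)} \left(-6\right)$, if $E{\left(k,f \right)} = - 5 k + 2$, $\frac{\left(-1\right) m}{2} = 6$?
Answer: $21$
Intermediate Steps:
$m = -12$ ($m = \left(-2\right) 6 = -12$)
$w{\left(Q \right)} = -28$ ($w{\left(Q \right)} = 7 \left(-4\right) = -28$)
$E{\left(k,f \right)} = 2 - 5 k$
$y{\left(q \right)} = \frac{-1 + q}{-28 + q}$ ($y{\left(q \right)} = \frac{q - 1}{q - 28} = \frac{-1 + q}{-28 + q}$)
$y{\left(E{\left(-4,x{\left(-2,m \right)} \right)} \right)} \left(-6\right) = \frac{-1 + \left(2 - -20\right)}{-28 + \left(2 - -20\right)} \left(-6\right) = \frac{-1 + \left(2 + 20\right)}{-28 + \left(2 + 20\right)} \left(-6\right) = \frac{-1 + 22}{-28 + 22} \left(-6\right) = \frac{1}{-6} \cdot 21 \left(-6\right) = \left(- \frac{1}{6}\right) 21 \left(-6\right) = \left(- \frac{7}{2}\right) \left(-6\right) = 21$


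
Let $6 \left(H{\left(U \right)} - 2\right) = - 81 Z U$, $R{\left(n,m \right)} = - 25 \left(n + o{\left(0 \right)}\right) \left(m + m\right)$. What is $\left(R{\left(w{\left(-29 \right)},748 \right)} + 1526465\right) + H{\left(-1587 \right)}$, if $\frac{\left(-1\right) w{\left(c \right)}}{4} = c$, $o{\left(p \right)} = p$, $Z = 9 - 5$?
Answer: $-2726235$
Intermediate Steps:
$Z = 4$ ($Z = 9 - 5 = 4$)
$w{\left(c \right)} = - 4 c$
$R{\left(n,m \right)} = - 50 m n$ ($R{\left(n,m \right)} = - 25 \left(n + 0\right) \left(m + m\right) = - 25 n 2 m = - 25 \cdot 2 m n = - 50 m n$)
$H{\left(U \right)} = 2 - 54 U$ ($H{\left(U \right)} = 2 + \frac{\left(-81\right) 4 U}{6} = 2 + \frac{\left(-324\right) U}{6} = 2 - 54 U$)
$\left(R{\left(w{\left(-29 \right)},748 \right)} + 1526465\right) + H{\left(-1587 \right)} = \left(\left(-50\right) 748 \left(\left(-4\right) \left(-29\right)\right) + 1526465\right) + \left(2 - -85698\right) = \left(\left(-50\right) 748 \cdot 116 + 1526465\right) + \left(2 + 85698\right) = \left(-4338400 + 1526465\right) + 85700 = -2811935 + 85700 = -2726235$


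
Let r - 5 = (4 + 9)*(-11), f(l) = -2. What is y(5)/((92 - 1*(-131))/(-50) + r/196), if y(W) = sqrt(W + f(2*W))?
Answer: -1225*sqrt(3)/6326 ≈ -0.33540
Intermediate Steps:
y(W) = sqrt(-2 + W) (y(W) = sqrt(W - 2) = sqrt(-2 + W))
r = -138 (r = 5 + (4 + 9)*(-11) = 5 + 13*(-11) = 5 - 143 = -138)
y(5)/((92 - 1*(-131))/(-50) + r/196) = sqrt(-2 + 5)/((92 - 1*(-131))/(-50) - 138/196) = sqrt(3)/((92 + 131)*(-1/50) - 138*1/196) = sqrt(3)/(223*(-1/50) - 69/98) = sqrt(3)/(-223/50 - 69/98) = sqrt(3)/(-6326/1225) = sqrt(3)*(-1225/6326) = -1225*sqrt(3)/6326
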